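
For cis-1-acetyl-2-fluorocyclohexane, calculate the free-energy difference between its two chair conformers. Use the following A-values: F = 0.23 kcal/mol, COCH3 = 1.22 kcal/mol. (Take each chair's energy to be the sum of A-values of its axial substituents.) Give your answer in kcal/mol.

C1 and C2 have opposite parity, so for the cis isomer the two substituents are one axial and one equatorial in each chair.
Chair I (fluoro axial, acetyl equatorial): E = 0.23 kcal/mol.
Chair II (fluoro equatorial, acetyl axial): E = 1.22 kcal/mol.
ΔE = 1.22 − 0.23 = 0.99 kcal/mol; chair I is more stable.

0.99 kcal/mol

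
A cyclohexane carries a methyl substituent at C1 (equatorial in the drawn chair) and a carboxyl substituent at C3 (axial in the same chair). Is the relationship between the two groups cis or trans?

trans

C1 and C3 have the same parity, so their axial bonds point in the same direction.
With same-parity carbons, two substituents on the same face are both axial or both equatorial; opposite faces give one of each.
Here the groups are equatorial/axial → opposite face → trans.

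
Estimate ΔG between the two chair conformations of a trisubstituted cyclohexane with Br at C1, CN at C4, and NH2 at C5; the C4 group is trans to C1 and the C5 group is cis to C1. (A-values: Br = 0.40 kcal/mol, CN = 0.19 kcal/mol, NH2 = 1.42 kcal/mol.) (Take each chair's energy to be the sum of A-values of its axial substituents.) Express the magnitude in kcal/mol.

Chair I (bromo axial, cyano axial, amino axial): E = 2.01 kcal/mol.
Chair II (bromo equatorial, cyano equatorial, amino equatorial): E = 0.00 kcal/mol.
ΔE = 2.01 − 0.00 = 2.01 kcal/mol; chair II is more stable.

2.01 kcal/mol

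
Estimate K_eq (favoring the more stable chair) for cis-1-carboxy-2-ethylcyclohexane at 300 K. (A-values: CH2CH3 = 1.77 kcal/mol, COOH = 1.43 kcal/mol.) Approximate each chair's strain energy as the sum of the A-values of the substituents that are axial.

C1 and C2 have opposite parity, so for the cis isomer the two substituents are one axial and one equatorial in each chair.
Chair I (ethyl axial, carboxyl equatorial): E = 1.77 kcal/mol; chair II (ethyl equatorial, carboxyl axial): E = 1.43 kcal/mol.
ΔG = 0.34 kcal/mol between the two chairs.
K = exp(ΔG/RT) with R = 1.987×10⁻³ kcal mol⁻¹ K⁻¹ and T = 300 K gives K ≈ 1.77.

K ≈ 1.77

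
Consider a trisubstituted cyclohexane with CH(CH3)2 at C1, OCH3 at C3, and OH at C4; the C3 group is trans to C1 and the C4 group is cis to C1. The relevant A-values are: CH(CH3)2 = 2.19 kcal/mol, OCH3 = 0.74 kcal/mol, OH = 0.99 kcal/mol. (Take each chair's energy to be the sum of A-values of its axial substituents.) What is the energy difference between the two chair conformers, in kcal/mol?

0.46 kcal/mol

Chair I (isopropyl axial, methoxy equatorial, hydroxyl equatorial): E = 2.19 kcal/mol.
Chair II (isopropyl equatorial, methoxy axial, hydroxyl axial): E = 1.73 kcal/mol.
ΔE = 2.19 − 1.73 = 0.46 kcal/mol; chair II is more stable.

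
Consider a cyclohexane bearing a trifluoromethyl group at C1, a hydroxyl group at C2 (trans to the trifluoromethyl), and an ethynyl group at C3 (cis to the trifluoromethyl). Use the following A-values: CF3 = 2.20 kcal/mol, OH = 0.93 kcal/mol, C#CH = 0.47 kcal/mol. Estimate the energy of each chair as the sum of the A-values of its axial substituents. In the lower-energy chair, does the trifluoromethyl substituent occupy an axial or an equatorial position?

equatorial

Chair I (trifluoromethyl axial, hydroxyl axial, ethynyl axial): E = 3.60 kcal/mol.
Chair II (trifluoromethyl equatorial, hydroxyl equatorial, ethynyl equatorial): E = 0.00 kcal/mol.
Chair II is the more stable (lower-energy) conformer, and in that chair the trifluoromethyl group is equatorial.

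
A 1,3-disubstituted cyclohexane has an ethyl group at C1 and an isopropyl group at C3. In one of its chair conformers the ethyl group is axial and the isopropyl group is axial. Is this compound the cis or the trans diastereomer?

cis

C1 and C3 have the same parity, so their axial bonds point in the same direction.
With same-parity carbons, two substituents on the same face are both axial or both equatorial; opposite faces give one of each.
Here the groups are axial/axial → same face → cis.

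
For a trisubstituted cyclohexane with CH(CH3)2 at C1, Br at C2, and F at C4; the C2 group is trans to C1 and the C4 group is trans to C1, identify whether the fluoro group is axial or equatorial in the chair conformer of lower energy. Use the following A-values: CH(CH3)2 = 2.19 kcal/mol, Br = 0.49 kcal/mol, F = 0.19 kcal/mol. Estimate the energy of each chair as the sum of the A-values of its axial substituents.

equatorial

Chair I (isopropyl axial, bromo axial, fluoro axial): E = 2.87 kcal/mol.
Chair II (isopropyl equatorial, bromo equatorial, fluoro equatorial): E = 0.00 kcal/mol.
Chair II is the more stable (lower-energy) conformer, and in that chair the fluoro group is equatorial.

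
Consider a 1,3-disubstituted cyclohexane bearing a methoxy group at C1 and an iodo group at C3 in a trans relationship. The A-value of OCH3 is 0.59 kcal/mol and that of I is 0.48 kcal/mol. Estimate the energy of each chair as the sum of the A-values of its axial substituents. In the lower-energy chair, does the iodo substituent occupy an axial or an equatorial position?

axial

C1 and C3 have the same parity, so for the trans isomer the two substituents are one axial and one equatorial in each chair.
Chair I (methoxy axial, iodo equatorial): E = 0.59 kcal/mol.
Chair II (methoxy equatorial, iodo axial): E = 0.48 kcal/mol.
Chair II is the more stable (lower-energy) conformer, and in that chair the iodo group is axial.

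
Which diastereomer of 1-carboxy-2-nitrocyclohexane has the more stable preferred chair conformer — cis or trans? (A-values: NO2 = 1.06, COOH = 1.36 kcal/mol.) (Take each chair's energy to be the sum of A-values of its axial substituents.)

trans

At 1,2 positions (parity opposite): cis → (a,e or e,a); trans → (e,e or a,a).
Best chair for cis: E = 1.06 kcal/mol; best chair for trans: E = 0.00 kcal/mol.
The trans isomer is lower by 1.06 kcal/mol.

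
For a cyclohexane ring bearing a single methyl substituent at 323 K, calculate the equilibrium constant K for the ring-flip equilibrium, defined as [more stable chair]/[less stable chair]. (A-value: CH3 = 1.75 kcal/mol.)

K ≈ 15.3

One chair has the methyl group axial (E = 1.75 kcal/mol) and the other has it equatorial (E = 0).
ΔG = 1.75 kcal/mol between the two chairs.
K = exp(ΔG/RT) with R = 1.987×10⁻³ kcal mol⁻¹ K⁻¹ and T = 323 K gives K ≈ 15.3.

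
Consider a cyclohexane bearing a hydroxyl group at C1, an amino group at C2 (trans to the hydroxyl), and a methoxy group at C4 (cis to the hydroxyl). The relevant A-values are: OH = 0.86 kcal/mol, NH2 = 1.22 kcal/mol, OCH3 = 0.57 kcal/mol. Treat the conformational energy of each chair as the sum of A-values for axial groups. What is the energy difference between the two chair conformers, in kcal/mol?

1.51 kcal/mol

Chair I (hydroxyl axial, amino axial, methoxy equatorial): E = 2.08 kcal/mol.
Chair II (hydroxyl equatorial, amino equatorial, methoxy axial): E = 0.57 kcal/mol.
ΔE = 2.08 − 0.57 = 1.51 kcal/mol; chair II is more stable.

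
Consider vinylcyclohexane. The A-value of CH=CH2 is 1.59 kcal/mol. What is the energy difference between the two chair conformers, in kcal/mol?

1.59 kcal/mol

A monosubstituted cyclohexane has one chair with the vinyl group axial (E = A = 1.59 kcal/mol) and one with it equatorial (E = 0).
ΔE = 1.59 − 0 = 1.59 kcal/mol.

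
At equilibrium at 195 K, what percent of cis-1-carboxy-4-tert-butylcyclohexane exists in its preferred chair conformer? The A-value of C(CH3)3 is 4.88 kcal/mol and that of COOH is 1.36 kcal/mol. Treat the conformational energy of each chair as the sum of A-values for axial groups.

C1 and C4 have opposite parity, so for the cis isomer the two substituents are one axial and one equatorial in each chair.
Chair I (tert-butyl axial, carboxyl equatorial): E = 4.88 kcal/mol; chair II (tert-butyl equatorial, carboxyl axial): E = 1.36 kcal/mol.
ΔG = 3.52 kcal/mol between the two chairs.
K = exp(ΔG/RT) with R = 1.987×10⁻³ kcal mol⁻¹ K⁻¹ and T = 195 K gives K ≈ 8.82e+03.
Fraction in the lower-energy chair = K/(K+1) = 100.0%.

100.0%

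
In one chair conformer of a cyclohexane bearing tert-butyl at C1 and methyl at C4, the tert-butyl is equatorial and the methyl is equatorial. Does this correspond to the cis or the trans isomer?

C1 and C4 have opposite parity, so their axial bonds point in opposite directions.
With opposite-parity carbons, two substituents on the same face are one axial and one equatorial; opposite faces give both axial or both equatorial.
Here the groups are equatorial/equatorial → opposite face → trans.

trans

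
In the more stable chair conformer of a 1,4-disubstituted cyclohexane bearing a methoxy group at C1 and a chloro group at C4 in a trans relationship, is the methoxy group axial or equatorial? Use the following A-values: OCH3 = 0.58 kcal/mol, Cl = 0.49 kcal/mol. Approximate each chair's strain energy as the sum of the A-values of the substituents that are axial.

equatorial

C1 and C4 have opposite parity, so for the trans isomer the two substituents are e,e in one chair and a,a in the other.
Chair I (methoxy axial, chloro axial): E = 1.07 kcal/mol.
Chair II (methoxy equatorial, chloro equatorial): E = 0.00 kcal/mol.
Chair II is the more stable (lower-energy) conformer, and in that chair the methoxy group is equatorial.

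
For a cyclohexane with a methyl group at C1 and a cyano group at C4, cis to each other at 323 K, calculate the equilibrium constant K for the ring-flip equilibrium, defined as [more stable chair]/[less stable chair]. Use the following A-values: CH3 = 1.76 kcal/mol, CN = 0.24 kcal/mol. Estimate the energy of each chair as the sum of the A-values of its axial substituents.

K ≈ 10.7

C1 and C4 have opposite parity, so for the cis isomer the two substituents are one axial and one equatorial in each chair.
Chair I (methyl axial, cyano equatorial): E = 1.76 kcal/mol; chair II (methyl equatorial, cyano axial): E = 0.24 kcal/mol.
ΔG = 1.52 kcal/mol between the two chairs.
K = exp(ΔG/RT) with R = 1.987×10⁻³ kcal mol⁻¹ K⁻¹ and T = 323 K gives K ≈ 10.7.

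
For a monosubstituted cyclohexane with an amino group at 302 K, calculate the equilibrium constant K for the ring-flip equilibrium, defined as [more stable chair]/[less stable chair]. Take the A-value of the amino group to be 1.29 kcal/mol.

One chair has the amino group axial (E = 1.29 kcal/mol) and the other has it equatorial (E = 0).
ΔG = 1.29 kcal/mol between the two chairs.
K = exp(ΔG/RT) with R = 1.987×10⁻³ kcal mol⁻¹ K⁻¹ and T = 302 K gives K ≈ 8.58.

K ≈ 8.58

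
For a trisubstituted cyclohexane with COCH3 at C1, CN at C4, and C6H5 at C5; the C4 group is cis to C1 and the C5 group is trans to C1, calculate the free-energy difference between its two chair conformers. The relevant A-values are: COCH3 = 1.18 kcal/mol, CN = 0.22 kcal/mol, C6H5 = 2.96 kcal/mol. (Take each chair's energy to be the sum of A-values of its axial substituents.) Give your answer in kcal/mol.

2.00 kcal/mol

Chair I (acetyl axial, cyano equatorial, phenyl equatorial): E = 1.18 kcal/mol.
Chair II (acetyl equatorial, cyano axial, phenyl axial): E = 3.18 kcal/mol.
ΔE = 3.18 − 1.18 = 2.00 kcal/mol; chair I is more stable.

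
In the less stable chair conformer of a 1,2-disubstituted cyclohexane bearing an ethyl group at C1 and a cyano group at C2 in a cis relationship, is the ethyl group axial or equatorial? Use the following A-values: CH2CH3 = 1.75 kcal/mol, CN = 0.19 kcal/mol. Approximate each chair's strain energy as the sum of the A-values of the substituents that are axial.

C1 and C2 have opposite parity, so for the cis isomer the two substituents are one axial and one equatorial in each chair.
Chair I (ethyl axial, cyano equatorial): E = 1.75 kcal/mol.
Chair II (ethyl equatorial, cyano axial): E = 0.19 kcal/mol.
Chair I is the less stable (higher-energy) conformer, and in that chair the ethyl group is axial.

axial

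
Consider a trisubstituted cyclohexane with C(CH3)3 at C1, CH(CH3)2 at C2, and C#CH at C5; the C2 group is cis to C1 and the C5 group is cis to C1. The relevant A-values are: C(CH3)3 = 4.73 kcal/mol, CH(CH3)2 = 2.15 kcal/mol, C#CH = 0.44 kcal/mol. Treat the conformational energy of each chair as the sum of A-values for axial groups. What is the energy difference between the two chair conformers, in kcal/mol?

Chair I (tert-butyl axial, isopropyl equatorial, ethynyl axial): E = 5.17 kcal/mol.
Chair II (tert-butyl equatorial, isopropyl axial, ethynyl equatorial): E = 2.15 kcal/mol.
ΔE = 5.17 − 2.15 = 3.02 kcal/mol; chair II is more stable.

3.02 kcal/mol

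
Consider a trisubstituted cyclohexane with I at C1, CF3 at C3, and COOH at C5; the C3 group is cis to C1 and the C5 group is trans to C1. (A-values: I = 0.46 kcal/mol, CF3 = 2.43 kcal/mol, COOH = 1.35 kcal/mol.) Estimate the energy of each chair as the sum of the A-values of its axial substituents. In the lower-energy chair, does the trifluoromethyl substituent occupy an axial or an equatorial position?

Chair I (iodo axial, trifluoromethyl axial, carboxyl equatorial): E = 2.89 kcal/mol.
Chair II (iodo equatorial, trifluoromethyl equatorial, carboxyl axial): E = 1.35 kcal/mol.
Chair II is the more stable (lower-energy) conformer, and in that chair the trifluoromethyl group is equatorial.

equatorial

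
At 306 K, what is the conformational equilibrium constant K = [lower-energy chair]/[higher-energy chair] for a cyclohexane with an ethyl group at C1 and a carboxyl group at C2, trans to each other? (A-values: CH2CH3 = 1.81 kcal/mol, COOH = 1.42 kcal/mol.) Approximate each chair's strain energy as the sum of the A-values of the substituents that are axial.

C1 and C2 have opposite parity, so for the trans isomer the two substituents are e,e in one chair and a,a in the other.
Chair I (ethyl axial, carboxyl axial): E = 3.23 kcal/mol; chair II (ethyl equatorial, carboxyl equatorial): E = 0.00 kcal/mol.
ΔG = 3.23 kcal/mol between the two chairs.
K = exp(ΔG/RT) with R = 1.987×10⁻³ kcal mol⁻¹ K⁻¹ and T = 306 K gives K ≈ 203.

K ≈ 203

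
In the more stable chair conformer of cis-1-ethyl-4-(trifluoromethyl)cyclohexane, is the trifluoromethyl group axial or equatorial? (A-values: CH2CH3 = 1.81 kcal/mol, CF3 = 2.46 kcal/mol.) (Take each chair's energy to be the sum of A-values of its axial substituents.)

equatorial

C1 and C4 have opposite parity, so for the cis isomer the two substituents are one axial and one equatorial in each chair.
Chair I (ethyl axial, trifluoromethyl equatorial): E = 1.81 kcal/mol.
Chair II (ethyl equatorial, trifluoromethyl axial): E = 2.46 kcal/mol.
Chair I is the more stable (lower-energy) conformer, and in that chair the trifluoromethyl group is equatorial.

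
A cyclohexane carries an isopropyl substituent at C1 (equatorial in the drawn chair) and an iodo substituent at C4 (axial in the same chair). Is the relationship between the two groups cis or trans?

cis

C1 and C4 have opposite parity, so their axial bonds point in opposite directions.
With opposite-parity carbons, two substituents on the same face are one axial and one equatorial; opposite faces give both axial or both equatorial.
Here the groups are equatorial/axial → same face → cis.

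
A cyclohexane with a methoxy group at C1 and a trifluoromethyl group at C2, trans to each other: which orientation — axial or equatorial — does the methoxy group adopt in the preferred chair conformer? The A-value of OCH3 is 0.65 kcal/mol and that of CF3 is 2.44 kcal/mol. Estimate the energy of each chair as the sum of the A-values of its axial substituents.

equatorial

C1 and C2 have opposite parity, so for the trans isomer the two substituents are e,e in one chair and a,a in the other.
Chair I (methoxy axial, trifluoromethyl axial): E = 3.09 kcal/mol.
Chair II (methoxy equatorial, trifluoromethyl equatorial): E = 0.00 kcal/mol.
Chair II is the more stable (lower-energy) conformer, and in that chair the methoxy group is equatorial.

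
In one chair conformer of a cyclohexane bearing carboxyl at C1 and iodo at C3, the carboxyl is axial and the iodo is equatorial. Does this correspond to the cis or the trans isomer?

trans

C1 and C3 have the same parity, so their axial bonds point in the same direction.
With same-parity carbons, two substituents on the same face are both axial or both equatorial; opposite faces give one of each.
Here the groups are axial/equatorial → opposite face → trans.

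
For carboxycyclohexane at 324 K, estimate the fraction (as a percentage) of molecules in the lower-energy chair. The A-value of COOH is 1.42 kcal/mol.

One chair has the carboxyl group axial (E = 1.42 kcal/mol) and the other has it equatorial (E = 0).
ΔG = 1.42 kcal/mol between the two chairs.
K = exp(ΔG/RT) with R = 1.987×10⁻³ kcal mol⁻¹ K⁻¹ and T = 324 K gives K ≈ 9.08.
Fraction in the lower-energy chair = K/(K+1) = 90.1%.

90.1%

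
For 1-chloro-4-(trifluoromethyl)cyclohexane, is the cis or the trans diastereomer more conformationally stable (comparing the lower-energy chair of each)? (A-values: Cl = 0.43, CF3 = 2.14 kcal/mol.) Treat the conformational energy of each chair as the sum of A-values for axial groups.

trans

At 1,4 positions (parity opposite): cis → (a,e or e,a); trans → (e,e or a,a).
Best chair for cis: E = 0.43 kcal/mol; best chair for trans: E = 0.00 kcal/mol.
The trans isomer is lower by 0.43 kcal/mol.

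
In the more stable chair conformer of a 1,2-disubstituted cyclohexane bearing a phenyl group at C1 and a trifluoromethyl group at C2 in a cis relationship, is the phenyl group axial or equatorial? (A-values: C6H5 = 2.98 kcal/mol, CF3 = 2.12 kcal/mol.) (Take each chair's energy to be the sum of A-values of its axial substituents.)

equatorial

C1 and C2 have opposite parity, so for the cis isomer the two substituents are one axial and one equatorial in each chair.
Chair I (phenyl axial, trifluoromethyl equatorial): E = 2.98 kcal/mol.
Chair II (phenyl equatorial, trifluoromethyl axial): E = 2.12 kcal/mol.
Chair II is the more stable (lower-energy) conformer, and in that chair the phenyl group is equatorial.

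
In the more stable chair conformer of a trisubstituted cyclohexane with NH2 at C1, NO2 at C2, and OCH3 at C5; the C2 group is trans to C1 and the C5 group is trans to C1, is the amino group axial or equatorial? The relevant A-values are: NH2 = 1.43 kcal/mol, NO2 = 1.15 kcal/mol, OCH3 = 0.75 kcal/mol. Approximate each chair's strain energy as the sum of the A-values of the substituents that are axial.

equatorial

Chair I (amino axial, nitro axial, methoxy equatorial): E = 2.58 kcal/mol.
Chair II (amino equatorial, nitro equatorial, methoxy axial): E = 0.75 kcal/mol.
Chair II is the more stable (lower-energy) conformer, and in that chair the amino group is equatorial.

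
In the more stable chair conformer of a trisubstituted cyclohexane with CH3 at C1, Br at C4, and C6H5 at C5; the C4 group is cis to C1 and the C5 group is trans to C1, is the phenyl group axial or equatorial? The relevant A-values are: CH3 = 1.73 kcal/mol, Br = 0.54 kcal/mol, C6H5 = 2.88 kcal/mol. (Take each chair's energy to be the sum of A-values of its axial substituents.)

Chair I (methyl axial, bromo equatorial, phenyl equatorial): E = 1.73 kcal/mol.
Chair II (methyl equatorial, bromo axial, phenyl axial): E = 3.42 kcal/mol.
Chair I is the more stable (lower-energy) conformer, and in that chair the phenyl group is equatorial.

equatorial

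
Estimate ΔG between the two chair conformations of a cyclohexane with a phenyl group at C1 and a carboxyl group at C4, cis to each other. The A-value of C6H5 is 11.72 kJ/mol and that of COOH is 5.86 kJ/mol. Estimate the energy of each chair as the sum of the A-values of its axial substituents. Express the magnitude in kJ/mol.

5.86 kJ/mol

C1 and C4 have opposite parity, so for the cis isomer the two substituents are one axial and one equatorial in each chair.
Chair I (phenyl axial, carboxyl equatorial): E = 11.72 kJ/mol.
Chair II (phenyl equatorial, carboxyl axial): E = 5.86 kJ/mol.
ΔE = 11.72 − 5.86 = 5.86 kJ/mol; chair II is more stable.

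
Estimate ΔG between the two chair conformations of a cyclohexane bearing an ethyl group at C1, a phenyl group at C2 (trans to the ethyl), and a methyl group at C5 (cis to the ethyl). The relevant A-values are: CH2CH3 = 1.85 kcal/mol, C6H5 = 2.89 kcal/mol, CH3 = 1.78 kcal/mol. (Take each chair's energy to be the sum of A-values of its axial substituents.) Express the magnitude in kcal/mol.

6.52 kcal/mol

Chair I (ethyl axial, phenyl axial, methyl axial): E = 6.52 kcal/mol.
Chair II (ethyl equatorial, phenyl equatorial, methyl equatorial): E = 0.00 kcal/mol.
ΔE = 6.52 − 0.00 = 6.52 kcal/mol; chair II is more stable.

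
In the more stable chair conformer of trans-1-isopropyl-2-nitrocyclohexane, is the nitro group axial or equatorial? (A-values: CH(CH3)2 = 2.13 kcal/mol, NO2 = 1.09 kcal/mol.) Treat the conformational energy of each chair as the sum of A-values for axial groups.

C1 and C2 have opposite parity, so for the trans isomer the two substituents are e,e in one chair and a,a in the other.
Chair I (isopropyl axial, nitro axial): E = 3.22 kcal/mol.
Chair II (isopropyl equatorial, nitro equatorial): E = 0.00 kcal/mol.
Chair II is the more stable (lower-energy) conformer, and in that chair the nitro group is equatorial.

equatorial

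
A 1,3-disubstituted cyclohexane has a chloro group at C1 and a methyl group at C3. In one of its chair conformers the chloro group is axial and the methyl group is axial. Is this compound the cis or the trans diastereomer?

cis

C1 and C3 have the same parity, so their axial bonds point in the same direction.
With same-parity carbons, two substituents on the same face are both axial or both equatorial; opposite faces give one of each.
Here the groups are axial/axial → same face → cis.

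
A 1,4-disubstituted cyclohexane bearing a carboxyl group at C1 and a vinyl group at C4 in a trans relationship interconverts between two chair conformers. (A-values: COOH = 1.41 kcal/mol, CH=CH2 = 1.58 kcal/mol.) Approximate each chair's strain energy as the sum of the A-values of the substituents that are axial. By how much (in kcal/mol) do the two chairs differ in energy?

C1 and C4 have opposite parity, so for the trans isomer the two substituents are e,e in one chair and a,a in the other.
Chair I (carboxyl axial, vinyl axial): E = 2.99 kcal/mol.
Chair II (carboxyl equatorial, vinyl equatorial): E = 0.00 kcal/mol.
ΔE = 2.99 − 0.00 = 2.99 kcal/mol; chair II is more stable.

2.99 kcal/mol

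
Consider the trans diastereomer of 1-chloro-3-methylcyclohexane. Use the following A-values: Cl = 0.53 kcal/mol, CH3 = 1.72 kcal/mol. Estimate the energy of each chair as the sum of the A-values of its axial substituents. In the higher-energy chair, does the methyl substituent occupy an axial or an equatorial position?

C1 and C3 have the same parity, so for the trans isomer the two substituents are one axial and one equatorial in each chair.
Chair I (chloro axial, methyl equatorial): E = 0.53 kcal/mol.
Chair II (chloro equatorial, methyl axial): E = 1.72 kcal/mol.
Chair II is the less stable (higher-energy) conformer, and in that chair the methyl group is axial.

axial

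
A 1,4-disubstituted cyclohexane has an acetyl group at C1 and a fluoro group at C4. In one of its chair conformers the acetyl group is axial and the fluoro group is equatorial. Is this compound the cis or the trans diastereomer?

C1 and C4 have opposite parity, so their axial bonds point in opposite directions.
With opposite-parity carbons, two substituents on the same face are one axial and one equatorial; opposite faces give both axial or both equatorial.
Here the groups are axial/equatorial → same face → cis.

cis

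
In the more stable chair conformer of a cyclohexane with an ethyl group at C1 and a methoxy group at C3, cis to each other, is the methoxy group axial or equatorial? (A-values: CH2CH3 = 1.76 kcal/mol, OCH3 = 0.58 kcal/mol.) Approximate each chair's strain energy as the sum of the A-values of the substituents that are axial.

equatorial

C1 and C3 have the same parity, so for the cis isomer the two substituents are e,e in one chair and a,a in the other.
Chair I (ethyl axial, methoxy axial): E = 2.34 kcal/mol.
Chair II (ethyl equatorial, methoxy equatorial): E = 0.00 kcal/mol.
Chair II is the more stable (lower-energy) conformer, and in that chair the methoxy group is equatorial.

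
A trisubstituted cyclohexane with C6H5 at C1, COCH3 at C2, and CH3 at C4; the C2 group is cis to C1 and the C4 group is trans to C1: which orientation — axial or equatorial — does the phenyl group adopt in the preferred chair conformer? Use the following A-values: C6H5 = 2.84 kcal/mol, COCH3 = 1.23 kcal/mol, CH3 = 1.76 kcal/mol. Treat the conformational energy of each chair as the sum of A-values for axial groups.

Chair I (phenyl axial, acetyl equatorial, methyl axial): E = 4.60 kcal/mol.
Chair II (phenyl equatorial, acetyl axial, methyl equatorial): E = 1.23 kcal/mol.
Chair II is the more stable (lower-energy) conformer, and in that chair the phenyl group is equatorial.

equatorial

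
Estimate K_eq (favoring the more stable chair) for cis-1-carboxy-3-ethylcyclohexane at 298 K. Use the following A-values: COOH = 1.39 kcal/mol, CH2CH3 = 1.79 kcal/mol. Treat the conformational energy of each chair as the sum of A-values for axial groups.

C1 and C3 have the same parity, so for the cis isomer the two substituents are e,e in one chair and a,a in the other.
Chair I (carboxyl axial, ethyl axial): E = 3.18 kcal/mol; chair II (carboxyl equatorial, ethyl equatorial): E = 0.00 kcal/mol.
ΔG = 3.18 kcal/mol between the two chairs.
K = exp(ΔG/RT) with R = 1.987×10⁻³ kcal mol⁻¹ K⁻¹ and T = 298 K gives K ≈ 215.

K ≈ 215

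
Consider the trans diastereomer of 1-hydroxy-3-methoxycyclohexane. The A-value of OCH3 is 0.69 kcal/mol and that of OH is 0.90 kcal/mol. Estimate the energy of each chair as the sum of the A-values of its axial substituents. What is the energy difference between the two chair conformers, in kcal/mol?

0.21 kcal/mol

C1 and C3 have the same parity, so for the trans isomer the two substituents are one axial and one equatorial in each chair.
Chair I (methoxy axial, hydroxyl equatorial): E = 0.69 kcal/mol.
Chair II (methoxy equatorial, hydroxyl axial): E = 0.90 kcal/mol.
ΔE = 0.90 − 0.69 = 0.21 kcal/mol; chair I is more stable.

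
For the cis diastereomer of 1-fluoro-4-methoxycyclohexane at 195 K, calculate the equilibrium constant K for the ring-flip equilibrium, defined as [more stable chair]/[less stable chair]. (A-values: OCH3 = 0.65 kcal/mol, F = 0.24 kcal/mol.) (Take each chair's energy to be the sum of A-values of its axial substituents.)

C1 and C4 have opposite parity, so for the cis isomer the two substituents are one axial and one equatorial in each chair.
Chair I (methoxy axial, fluoro equatorial): E = 0.65 kcal/mol; chair II (methoxy equatorial, fluoro axial): E = 0.24 kcal/mol.
ΔG = 0.41 kcal/mol between the two chairs.
K = exp(ΔG/RT) with R = 1.987×10⁻³ kcal mol⁻¹ K⁻¹ and T = 195 K gives K ≈ 2.88.

K ≈ 2.88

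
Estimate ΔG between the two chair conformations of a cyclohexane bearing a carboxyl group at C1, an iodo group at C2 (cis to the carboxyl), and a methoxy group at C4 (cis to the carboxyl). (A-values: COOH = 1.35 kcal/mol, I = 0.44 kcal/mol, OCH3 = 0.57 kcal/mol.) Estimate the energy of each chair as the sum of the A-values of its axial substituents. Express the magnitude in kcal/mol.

0.34 kcal/mol

Chair I (carboxyl axial, iodo equatorial, methoxy equatorial): E = 1.35 kcal/mol.
Chair II (carboxyl equatorial, iodo axial, methoxy axial): E = 1.01 kcal/mol.
ΔE = 1.35 − 1.01 = 0.34 kcal/mol; chair II is more stable.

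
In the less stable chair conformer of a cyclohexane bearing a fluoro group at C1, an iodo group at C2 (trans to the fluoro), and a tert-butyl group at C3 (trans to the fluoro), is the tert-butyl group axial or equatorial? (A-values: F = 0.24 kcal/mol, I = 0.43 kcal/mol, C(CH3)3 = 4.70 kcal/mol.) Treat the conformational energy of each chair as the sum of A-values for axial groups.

axial

Chair I (fluoro axial, iodo axial, tert-butyl equatorial): E = 0.67 kcal/mol.
Chair II (fluoro equatorial, iodo equatorial, tert-butyl axial): E = 4.70 kcal/mol.
Chair II is the less stable (higher-energy) conformer, and in that chair the tert-butyl group is axial.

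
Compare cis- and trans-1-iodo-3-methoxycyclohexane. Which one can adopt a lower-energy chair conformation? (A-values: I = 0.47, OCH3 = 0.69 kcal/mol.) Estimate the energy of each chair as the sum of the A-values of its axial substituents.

cis

At 1,3 positions (parity same): cis → (e,e or a,a); trans → (a,e or e,a).
Best chair for cis: E = 0.00 kcal/mol; best chair for trans: E = 0.47 kcal/mol.
The cis isomer is lower by 0.47 kcal/mol.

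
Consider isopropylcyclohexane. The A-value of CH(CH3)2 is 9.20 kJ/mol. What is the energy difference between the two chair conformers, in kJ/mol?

9.20 kJ/mol

A monosubstituted cyclohexane has one chair with the isopropyl group axial (E = A = 9.20 kJ/mol) and one with it equatorial (E = 0).
ΔE = 9.20 − 0 = 9.20 kJ/mol.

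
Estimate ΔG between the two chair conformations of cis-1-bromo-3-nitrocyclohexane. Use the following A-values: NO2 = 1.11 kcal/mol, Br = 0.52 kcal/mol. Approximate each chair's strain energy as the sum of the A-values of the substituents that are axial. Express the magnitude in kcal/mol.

1.63 kcal/mol

C1 and C3 have the same parity, so for the cis isomer the two substituents are e,e in one chair and a,a in the other.
Chair I (nitro axial, bromo axial): E = 1.63 kcal/mol.
Chair II (nitro equatorial, bromo equatorial): E = 0.00 kcal/mol.
ΔE = 1.63 − 0.00 = 1.63 kcal/mol; chair II is more stable.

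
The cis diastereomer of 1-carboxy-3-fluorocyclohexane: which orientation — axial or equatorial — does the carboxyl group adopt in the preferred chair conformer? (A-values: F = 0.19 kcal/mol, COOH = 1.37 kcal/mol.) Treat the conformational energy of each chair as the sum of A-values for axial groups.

C1 and C3 have the same parity, so for the cis isomer the two substituents are e,e in one chair and a,a in the other.
Chair I (fluoro axial, carboxyl axial): E = 1.56 kcal/mol.
Chair II (fluoro equatorial, carboxyl equatorial): E = 0.00 kcal/mol.
Chair II is the more stable (lower-energy) conformer, and in that chair the carboxyl group is equatorial.

equatorial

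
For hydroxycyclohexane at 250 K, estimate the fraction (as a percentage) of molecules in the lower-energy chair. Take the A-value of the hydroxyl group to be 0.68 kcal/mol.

One chair has the hydroxyl group axial (E = 0.68 kcal/mol) and the other has it equatorial (E = 0).
ΔG = 0.68 kcal/mol between the two chairs.
K = exp(ΔG/RT) with R = 1.987×10⁻³ kcal mol⁻¹ K⁻¹ and T = 250 K gives K ≈ 3.93.
Fraction in the lower-energy chair = K/(K+1) = 79.7%.

79.7%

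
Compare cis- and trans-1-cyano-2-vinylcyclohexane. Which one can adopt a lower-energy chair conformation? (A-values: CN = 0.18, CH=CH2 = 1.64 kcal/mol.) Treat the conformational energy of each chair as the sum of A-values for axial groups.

At 1,2 positions (parity opposite): cis → (a,e or e,a); trans → (e,e or a,a).
Best chair for cis: E = 0.18 kcal/mol; best chair for trans: E = 0.00 kcal/mol.
The trans isomer is lower by 0.18 kcal/mol.

trans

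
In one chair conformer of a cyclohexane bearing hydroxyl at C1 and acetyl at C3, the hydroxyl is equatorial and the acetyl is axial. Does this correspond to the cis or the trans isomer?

trans

C1 and C3 have the same parity, so their axial bonds point in the same direction.
With same-parity carbons, two substituents on the same face are both axial or both equatorial; opposite faces give one of each.
Here the groups are equatorial/axial → opposite face → trans.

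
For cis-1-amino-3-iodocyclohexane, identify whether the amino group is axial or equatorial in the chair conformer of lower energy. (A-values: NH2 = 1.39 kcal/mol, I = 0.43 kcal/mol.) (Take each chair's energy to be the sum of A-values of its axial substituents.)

C1 and C3 have the same parity, so for the cis isomer the two substituents are e,e in one chair and a,a in the other.
Chair I (amino axial, iodo axial): E = 1.82 kcal/mol.
Chair II (amino equatorial, iodo equatorial): E = 0.00 kcal/mol.
Chair II is the more stable (lower-energy) conformer, and in that chair the amino group is equatorial.

equatorial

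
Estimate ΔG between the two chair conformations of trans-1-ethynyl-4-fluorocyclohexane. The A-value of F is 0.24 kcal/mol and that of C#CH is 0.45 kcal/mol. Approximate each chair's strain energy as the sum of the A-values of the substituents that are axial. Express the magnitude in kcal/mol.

0.69 kcal/mol

C1 and C4 have opposite parity, so for the trans isomer the two substituents are e,e in one chair and a,a in the other.
Chair I (fluoro axial, ethynyl axial): E = 0.69 kcal/mol.
Chair II (fluoro equatorial, ethynyl equatorial): E = 0.00 kcal/mol.
ΔE = 0.69 − 0.00 = 0.69 kcal/mol; chair II is more stable.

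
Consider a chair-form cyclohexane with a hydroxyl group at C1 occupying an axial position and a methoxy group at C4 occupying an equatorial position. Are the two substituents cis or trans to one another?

C1 and C4 have opposite parity, so their axial bonds point in opposite directions.
With opposite-parity carbons, two substituents on the same face are one axial and one equatorial; opposite faces give both axial or both equatorial.
Here the groups are axial/equatorial → same face → cis.

cis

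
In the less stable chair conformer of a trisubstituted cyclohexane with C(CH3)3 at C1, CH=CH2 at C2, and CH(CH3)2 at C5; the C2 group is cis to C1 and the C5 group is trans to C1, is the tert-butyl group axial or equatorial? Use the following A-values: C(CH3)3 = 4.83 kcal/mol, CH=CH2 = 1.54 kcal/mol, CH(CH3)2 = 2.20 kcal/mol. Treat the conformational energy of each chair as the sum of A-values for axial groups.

axial

Chair I (tert-butyl axial, vinyl equatorial, isopropyl equatorial): E = 4.83 kcal/mol.
Chair II (tert-butyl equatorial, vinyl axial, isopropyl axial): E = 3.74 kcal/mol.
Chair I is the less stable (higher-energy) conformer, and in that chair the tert-butyl group is axial.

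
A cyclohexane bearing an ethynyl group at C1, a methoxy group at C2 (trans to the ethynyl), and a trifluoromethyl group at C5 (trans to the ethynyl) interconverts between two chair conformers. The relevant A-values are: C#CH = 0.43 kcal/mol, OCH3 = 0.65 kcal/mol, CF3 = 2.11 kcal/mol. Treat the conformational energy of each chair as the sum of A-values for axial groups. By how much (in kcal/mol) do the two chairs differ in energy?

1.03 kcal/mol

Chair I (ethynyl axial, methoxy axial, trifluoromethyl equatorial): E = 1.08 kcal/mol.
Chair II (ethynyl equatorial, methoxy equatorial, trifluoromethyl axial): E = 2.11 kcal/mol.
ΔE = 2.11 − 1.08 = 1.03 kcal/mol; chair I is more stable.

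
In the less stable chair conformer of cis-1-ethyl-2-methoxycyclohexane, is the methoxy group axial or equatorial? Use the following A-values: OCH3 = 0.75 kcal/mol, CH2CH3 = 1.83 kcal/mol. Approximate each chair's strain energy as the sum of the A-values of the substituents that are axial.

C1 and C2 have opposite parity, so for the cis isomer the two substituents are one axial and one equatorial in each chair.
Chair I (methoxy axial, ethyl equatorial): E = 0.75 kcal/mol.
Chair II (methoxy equatorial, ethyl axial): E = 1.83 kcal/mol.
Chair II is the less stable (higher-energy) conformer, and in that chair the methoxy group is equatorial.

equatorial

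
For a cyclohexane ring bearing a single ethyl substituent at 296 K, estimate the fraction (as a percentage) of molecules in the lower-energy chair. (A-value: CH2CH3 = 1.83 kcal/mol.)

One chair has the ethyl group axial (E = 1.83 kcal/mol) and the other has it equatorial (E = 0).
ΔG = 1.83 kcal/mol between the two chairs.
K = exp(ΔG/RT) with R = 1.987×10⁻³ kcal mol⁻¹ K⁻¹ and T = 296 K gives K ≈ 22.5.
Fraction in the lower-energy chair = K/(K+1) = 95.7%.

95.7%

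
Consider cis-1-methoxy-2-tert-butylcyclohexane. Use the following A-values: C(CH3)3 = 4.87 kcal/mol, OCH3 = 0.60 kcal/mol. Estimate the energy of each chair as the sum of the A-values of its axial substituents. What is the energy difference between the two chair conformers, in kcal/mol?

4.27 kcal/mol

C1 and C2 have opposite parity, so for the cis isomer the two substituents are one axial and one equatorial in each chair.
Chair I (tert-butyl axial, methoxy equatorial): E = 4.87 kcal/mol.
Chair II (tert-butyl equatorial, methoxy axial): E = 0.60 kcal/mol.
ΔE = 4.87 − 0.60 = 4.27 kcal/mol; chair II is more stable.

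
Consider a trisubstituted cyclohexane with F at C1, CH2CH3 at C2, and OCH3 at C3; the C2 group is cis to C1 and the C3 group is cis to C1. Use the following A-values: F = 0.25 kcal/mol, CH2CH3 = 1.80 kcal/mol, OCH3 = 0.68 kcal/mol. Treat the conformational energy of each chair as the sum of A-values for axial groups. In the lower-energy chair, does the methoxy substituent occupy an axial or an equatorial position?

Chair I (fluoro axial, ethyl equatorial, methoxy axial): E = 0.93 kcal/mol.
Chair II (fluoro equatorial, ethyl axial, methoxy equatorial): E = 1.80 kcal/mol.
Chair I is the more stable (lower-energy) conformer, and in that chair the methoxy group is axial.

axial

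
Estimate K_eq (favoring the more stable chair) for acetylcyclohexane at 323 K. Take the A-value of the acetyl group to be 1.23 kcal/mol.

K ≈ 6.80

One chair has the acetyl group axial (E = 1.23 kcal/mol) and the other has it equatorial (E = 0).
ΔG = 1.23 kcal/mol between the two chairs.
K = exp(ΔG/RT) with R = 1.987×10⁻³ kcal mol⁻¹ K⁻¹ and T = 323 K gives K ≈ 6.8.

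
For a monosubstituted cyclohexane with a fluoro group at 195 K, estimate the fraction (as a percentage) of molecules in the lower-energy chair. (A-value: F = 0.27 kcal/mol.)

66.7%

One chair has the fluoro group axial (E = 0.27 kcal/mol) and the other has it equatorial (E = 0).
ΔG = 0.27 kcal/mol between the two chairs.
K = exp(ΔG/RT) with R = 1.987×10⁻³ kcal mol⁻¹ K⁻¹ and T = 195 K gives K ≈ 2.01.
Fraction in the lower-energy chair = K/(K+1) = 66.7%.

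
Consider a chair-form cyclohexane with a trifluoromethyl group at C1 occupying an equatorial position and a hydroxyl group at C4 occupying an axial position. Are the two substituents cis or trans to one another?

cis

C1 and C4 have opposite parity, so their axial bonds point in opposite directions.
With opposite-parity carbons, two substituents on the same face are one axial and one equatorial; opposite faces give both axial or both equatorial.
Here the groups are equatorial/axial → same face → cis.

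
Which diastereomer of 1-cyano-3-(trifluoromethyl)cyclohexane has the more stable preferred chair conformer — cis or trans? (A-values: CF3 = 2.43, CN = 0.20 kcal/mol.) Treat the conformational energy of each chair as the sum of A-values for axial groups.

At 1,3 positions (parity same): cis → (e,e or a,a); trans → (a,e or e,a).
Best chair for cis: E = 0.00 kcal/mol; best chair for trans: E = 0.20 kcal/mol.
The cis isomer is lower by 0.20 kcal/mol.

cis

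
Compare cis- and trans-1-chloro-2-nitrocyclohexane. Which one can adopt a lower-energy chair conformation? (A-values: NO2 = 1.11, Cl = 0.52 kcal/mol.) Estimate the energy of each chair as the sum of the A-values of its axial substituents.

trans

At 1,2 positions (parity opposite): cis → (a,e or e,a); trans → (e,e or a,a).
Best chair for cis: E = 0.52 kcal/mol; best chair for trans: E = 0.00 kcal/mol.
The trans isomer is lower by 0.52 kcal/mol.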